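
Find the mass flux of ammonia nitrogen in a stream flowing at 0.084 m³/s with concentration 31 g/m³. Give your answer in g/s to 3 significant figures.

2.60 g/s

Mass flux = Q·C = 0.084 m³/s × 31 g/m³ = 2.604 g/s.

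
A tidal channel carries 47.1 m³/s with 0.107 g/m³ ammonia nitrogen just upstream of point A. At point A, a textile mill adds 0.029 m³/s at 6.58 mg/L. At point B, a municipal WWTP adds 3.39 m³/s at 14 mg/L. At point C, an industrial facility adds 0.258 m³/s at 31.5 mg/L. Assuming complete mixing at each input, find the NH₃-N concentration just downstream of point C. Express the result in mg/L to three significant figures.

1.20 mg/L

After input A: C = (47.1·0.107 + 0.029·6.58) / 47.13 = 0.111 mg/L.
After input B: C = (47.13·0.111 + 3.39·14) / 50.52 = 1.043 mg/L.
After input C: C = (50.52·1.043 + 0.258·31.5) / 50.78 = 1.198 mg/L.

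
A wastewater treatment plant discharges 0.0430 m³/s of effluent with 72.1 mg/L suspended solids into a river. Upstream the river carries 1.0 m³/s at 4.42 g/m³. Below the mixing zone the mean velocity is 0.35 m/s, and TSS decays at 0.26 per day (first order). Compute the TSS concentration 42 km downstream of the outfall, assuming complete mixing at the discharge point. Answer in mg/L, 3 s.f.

5.02 mg/L

After complete mixing, C₀ = (0.043·72.1 + 1·4.42) / 1.043 = 7.21 mg/L.
Travel time t = 4.2e+04 m / 0.35 m/s = 1.2e+05 s = 1.389 d.
C = 7.21·exp(−0.26·1.389) = 7.21·0.6969 = 5.025 mg/L.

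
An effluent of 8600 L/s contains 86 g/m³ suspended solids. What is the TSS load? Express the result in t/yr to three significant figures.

23300 t/yr

8600 L/s = 8.6 m³/s.
Mass flux = Q·C = 8.6 m³/s × 86 g/m³ = 739.6 g/s.
= 739.6 g/s × 31.56 = 2.334e+04 t/yr.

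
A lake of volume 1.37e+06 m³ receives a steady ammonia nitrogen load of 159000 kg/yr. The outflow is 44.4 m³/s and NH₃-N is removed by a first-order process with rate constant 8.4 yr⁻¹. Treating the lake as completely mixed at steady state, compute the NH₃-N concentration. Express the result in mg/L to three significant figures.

Outflow Q = 44.4 m³/s × 3.156e+07 s/yr = 1.401e+09 m³/yr.
Steady-state CSTR mass balance: W = Q·C + k·V·C, so C = W/(Q + kV).
Q + kV = 1.401e+09 + 8.4·1.37e+06 = 1.413e+09 m³/yr.
C = 159000/1.413e+09 = 0.0001126 kg/m³ = 0.1126 mg/L.

0.113 mg/L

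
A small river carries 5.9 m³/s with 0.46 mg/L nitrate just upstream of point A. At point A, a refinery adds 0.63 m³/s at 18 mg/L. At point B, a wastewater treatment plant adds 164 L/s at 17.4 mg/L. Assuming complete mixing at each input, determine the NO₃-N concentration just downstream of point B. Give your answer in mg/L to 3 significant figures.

2.53 mg/L

After input A: C = (5.9·0.46 + 0.63·18) / 6.53 = 2.152 mg/L.
164 L/s = 0.164 m³/s.
After input B: C = (6.53·2.152 + 0.164·17.4) / 6.694 = 2.526 mg/L.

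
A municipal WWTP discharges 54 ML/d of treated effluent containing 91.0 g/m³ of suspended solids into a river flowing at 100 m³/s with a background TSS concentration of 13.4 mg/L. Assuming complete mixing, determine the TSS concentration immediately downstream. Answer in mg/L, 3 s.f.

13.9 mg/L

54 ML/d = 0.625 m³/s.
Flow-weighted mixing gives C = (0.625·91 + 100·13.4) / (0.625 + 100) = 1397/100.6 = 13.88 mg/L.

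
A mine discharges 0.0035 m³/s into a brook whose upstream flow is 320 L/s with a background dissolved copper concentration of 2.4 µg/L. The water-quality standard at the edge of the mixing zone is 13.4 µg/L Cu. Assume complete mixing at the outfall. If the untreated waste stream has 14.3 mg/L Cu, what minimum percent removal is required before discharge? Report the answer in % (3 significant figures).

320 L/s = 0.32 m³/s.
2.4 µg/L = 0.0024 mg/L.
13.4 µg/L = 0.0134 mg/L.
Mass balance: 0.0134·0.3235 = 0.0035·Cₑ + 0.32·0.0024.
Cₑ = (0.004335 − 0.000768) / 0.0035 = 1.019 mg/L.
Required removal = 1 − 1.019/14.3 = 92.87 %.

92.9 %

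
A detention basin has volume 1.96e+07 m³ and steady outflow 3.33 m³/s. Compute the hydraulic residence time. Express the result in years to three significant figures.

0.187 yr

Q = 3.33 m³/s × 3.156e+07 s/yr = 1.051e+08 m³/yr.
Hydraulic residence time τ = V/Q = 1.96e+07/1.051e+08 = 0.1865 yr.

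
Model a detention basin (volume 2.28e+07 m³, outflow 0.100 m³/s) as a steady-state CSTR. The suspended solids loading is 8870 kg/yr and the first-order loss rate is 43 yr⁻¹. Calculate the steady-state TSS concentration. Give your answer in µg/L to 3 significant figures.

9.02 µg/L

Outflow Q = 0.100 m³/s × 3.156e+07 s/yr = 3.156e+06 m³/yr.
Steady-state CSTR mass balance: W = Q·C + k·V·C, so C = W/(Q + kV).
Q + kV = 3.156e+06 + 43·2.28e+07 = 9.836e+08 m³/yr.
C = 8870/9.836e+08 = 9.018e-06 kg/m³ = 0.009018 mg/L = 9.018 µg/L.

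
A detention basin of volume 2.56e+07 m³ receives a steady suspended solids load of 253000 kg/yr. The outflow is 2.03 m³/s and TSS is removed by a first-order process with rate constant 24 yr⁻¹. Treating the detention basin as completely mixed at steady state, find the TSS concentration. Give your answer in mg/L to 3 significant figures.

Outflow Q = 2.03 m³/s × 3.156e+07 s/yr = 6.406e+07 m³/yr.
Steady-state CSTR mass balance: W = Q·C + k·V·C, so C = W/(Q + kV).
Q + kV = 6.406e+07 + 24·2.56e+07 = 6.785e+08 m³/yr.
C = 253000/6.785e+08 = 0.0003729 kg/m³ = 0.3729 mg/L.

0.373 mg/L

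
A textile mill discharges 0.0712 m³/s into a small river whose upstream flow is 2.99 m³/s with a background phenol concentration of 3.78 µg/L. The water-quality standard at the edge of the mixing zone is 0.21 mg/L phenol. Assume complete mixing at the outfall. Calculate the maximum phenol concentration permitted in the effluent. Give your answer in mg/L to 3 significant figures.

8.87 mg/L

3.78 µg/L = 0.00378 mg/L.
Mass balance: 0.21·3.061 = 0.0712·Cₑ + 2.99·0.00378.
Cₑ = (0.6429 − 0.0113) / 0.0712 = 8.87 mg/L.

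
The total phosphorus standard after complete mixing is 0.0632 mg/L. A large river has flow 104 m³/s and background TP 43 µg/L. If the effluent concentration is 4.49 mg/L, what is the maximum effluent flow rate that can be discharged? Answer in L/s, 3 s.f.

475 L/s

43 µg/L = 0.043 mg/L.
Mass balance at complete mixing: C_std·(Q_w + Q_r) = Q_w·C_e + Q_r·C_b.
Rearranging, Q_w = Q_r·(C_std − C_b)/(C_e − C_std) = 104·(0.0632 − 0.043) / (4.49 − 0.0632) = 0.4746 m³/s.
= 474.6 L/s.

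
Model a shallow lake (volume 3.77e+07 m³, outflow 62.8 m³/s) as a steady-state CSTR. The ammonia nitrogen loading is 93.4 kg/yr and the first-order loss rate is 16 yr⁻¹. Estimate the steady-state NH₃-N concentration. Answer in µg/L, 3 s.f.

Outflow Q = 62.8 m³/s × 3.156e+07 s/yr = 1.982e+09 m³/yr.
Steady-state CSTR mass balance: W = Q·C + k·V·C, so C = W/(Q + kV).
Q + kV = 1.982e+09 + 16·3.77e+07 = 2.585e+09 m³/yr.
C = 93.4/2.585e+09 = 3.613e-08 kg/m³ = 3.613e-05 mg/L = 0.03613 µg/L.

0.0361 µg/L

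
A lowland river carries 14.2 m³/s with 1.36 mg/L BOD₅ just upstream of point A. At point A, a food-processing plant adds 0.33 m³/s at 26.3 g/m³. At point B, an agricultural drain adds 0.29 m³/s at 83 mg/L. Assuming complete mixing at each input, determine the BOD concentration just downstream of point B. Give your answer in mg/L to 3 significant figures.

3.51 mg/L

After input A: C = (14.2·1.36 + 0.33·26.3) / 14.53 = 1.926 mg/L.
After input B: C = (14.53·1.926 + 0.29·83) / 14.82 = 3.513 mg/L.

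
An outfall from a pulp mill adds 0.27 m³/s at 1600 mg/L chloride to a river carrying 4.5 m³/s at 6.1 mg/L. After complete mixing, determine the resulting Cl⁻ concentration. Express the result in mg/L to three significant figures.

96.3 mg/L

Conservation of mass across the mixing zone: C = (0.27·1600 + 4.5·6.1) / (0.27 + 4.5) = 459.4/4.77 = 96.32 mg/L.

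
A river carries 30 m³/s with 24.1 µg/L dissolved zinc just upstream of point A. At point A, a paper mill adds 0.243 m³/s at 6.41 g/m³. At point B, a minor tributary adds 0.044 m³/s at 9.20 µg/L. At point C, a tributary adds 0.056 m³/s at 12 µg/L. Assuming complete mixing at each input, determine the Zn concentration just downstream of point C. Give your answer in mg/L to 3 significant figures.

0.0752 mg/L

24.1 µg/L = 0.0241 mg/L.
After input A: C = (30·0.0241 + 0.243·6.41) / 30.24 = 0.07541 mg/L.
9.20 µg/L = 0.0092 mg/L.
After input B: C = (30.24·0.07541 + 0.044·0.0092) / 30.29 = 0.07531 mg/L.
12 µg/L = 0.012 mg/L.
After input C: C = (30.29·0.07531 + 0.056·0.012) / 30.34 = 0.0752 mg/L.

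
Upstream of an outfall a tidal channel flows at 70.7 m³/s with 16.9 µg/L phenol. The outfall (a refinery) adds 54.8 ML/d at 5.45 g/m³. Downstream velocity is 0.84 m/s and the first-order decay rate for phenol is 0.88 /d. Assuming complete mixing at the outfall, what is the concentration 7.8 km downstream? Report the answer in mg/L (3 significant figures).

54.8 ML/d = 0.6343 m³/s.
16.9 µg/L = 0.0169 mg/L.
After complete mixing, C₀ = (0.6343·5.45 + 70.7·0.0169) / 71.33 = 0.06521 mg/L.
Travel time t = 7800 m / 0.84 m/s = 9286 s = 0.1075 d.
C = 0.06521·exp(−0.88·0.1075) = 0.06521·0.9098 = 0.05932 mg/L.

0.0593 mg/L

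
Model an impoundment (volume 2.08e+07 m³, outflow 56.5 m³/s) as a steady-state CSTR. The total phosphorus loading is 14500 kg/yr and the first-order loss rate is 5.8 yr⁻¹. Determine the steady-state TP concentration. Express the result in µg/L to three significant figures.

Outflow Q = 56.5 m³/s × 3.156e+07 s/yr = 1.783e+09 m³/yr.
Steady-state CSTR mass balance: W = Q·C + k·V·C, so C = W/(Q + kV).
Q + kV = 1.783e+09 + 5.8·2.08e+07 = 1.904e+09 m³/yr.
C = 14500/1.904e+09 = 7.617e-06 kg/m³ = 0.007617 mg/L = 7.617 µg/L.

7.62 µg/L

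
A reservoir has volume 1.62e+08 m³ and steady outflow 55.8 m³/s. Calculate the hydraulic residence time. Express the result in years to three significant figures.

Q = 55.8 m³/s × 3.156e+07 s/yr = 1.761e+09 m³/yr.
Hydraulic residence time τ = V/Q = 1.62e+08/1.761e+09 = 0.092 yr.

0.0920 yr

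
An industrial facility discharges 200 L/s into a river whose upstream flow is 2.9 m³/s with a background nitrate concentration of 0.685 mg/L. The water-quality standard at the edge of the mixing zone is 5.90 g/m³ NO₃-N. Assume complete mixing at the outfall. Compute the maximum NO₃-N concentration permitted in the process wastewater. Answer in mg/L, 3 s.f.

81.5 mg/L

200 L/s = 0.2 m³/s.
Mass balance: 5.9·3.1 = 0.2·Cₑ + 2.9·0.685.
Cₑ = (18.29 − 1.987) / 0.2 = 81.52 mg/L.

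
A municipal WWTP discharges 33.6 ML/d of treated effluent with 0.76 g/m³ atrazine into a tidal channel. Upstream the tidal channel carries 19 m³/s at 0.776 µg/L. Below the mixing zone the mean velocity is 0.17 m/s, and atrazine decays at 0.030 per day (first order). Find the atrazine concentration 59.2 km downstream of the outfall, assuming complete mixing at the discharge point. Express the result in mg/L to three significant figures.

0.0142 mg/L

33.6 ML/d = 0.3889 m³/s.
0.776 µg/L = 0.000776 mg/L.
After complete mixing, C₀ = (0.3889·0.76 + 19·0.000776) / 19.39 = 0.016 mg/L.
Travel time t = 5.92e+04 m / 0.17 m/s = 3.482e+05 s = 4.031 d.
C = 0.016·exp(−0.030·4.031) = 0.016·0.8861 = 0.01418 mg/L.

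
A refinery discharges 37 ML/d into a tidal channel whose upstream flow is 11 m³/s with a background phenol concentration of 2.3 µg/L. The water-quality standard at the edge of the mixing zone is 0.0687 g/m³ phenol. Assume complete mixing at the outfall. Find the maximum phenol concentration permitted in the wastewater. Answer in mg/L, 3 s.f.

37 ML/d = 0.4282 m³/s.
2.3 µg/L = 0.0023 mg/L.
Mass balance: 0.0687·11.43 = 0.4282·Cₑ + 11·0.0023.
Cₑ = (0.7851 − 0.0253) / 0.4282 = 1.774 mg/L.

1.77 mg/L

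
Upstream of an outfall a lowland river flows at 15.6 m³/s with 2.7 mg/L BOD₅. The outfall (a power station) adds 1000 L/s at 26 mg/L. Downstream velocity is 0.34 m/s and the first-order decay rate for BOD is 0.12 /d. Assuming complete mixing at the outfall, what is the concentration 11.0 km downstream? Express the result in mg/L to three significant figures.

3.92 mg/L

1000 L/s = 1 m³/s.
After complete mixing, C₀ = (1·26 + 15.6·2.7) / 16.6 = 4.104 mg/L.
Travel time t = 1.1e+04 m / 0.34 m/s = 3.235e+04 s = 0.3745 d.
C = 4.104·exp(−0.12·0.3745) = 4.104·0.9561 = 3.923 mg/L.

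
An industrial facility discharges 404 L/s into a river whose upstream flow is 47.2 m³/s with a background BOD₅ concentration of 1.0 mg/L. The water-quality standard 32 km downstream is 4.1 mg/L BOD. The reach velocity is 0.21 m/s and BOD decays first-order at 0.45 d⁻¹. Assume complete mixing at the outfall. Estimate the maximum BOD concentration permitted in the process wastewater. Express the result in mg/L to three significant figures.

952 mg/L

404 L/s = 0.404 m³/s.
Travel time to the compliance point: t = 3.2e+04/0.21 = 1.524e+05 s = 1.764 d; decay factor exp(−0.45·1.764) = 0.4522.
So the concentration just after mixing may be at most 4.1/0.4522 = 9.067 mg/L.
Mass balance: 9.067·47.6 = 0.404·Cₑ + 47.2·1.
Cₑ = (431.6 − 47.2) / 0.404 = 951.5 mg/L.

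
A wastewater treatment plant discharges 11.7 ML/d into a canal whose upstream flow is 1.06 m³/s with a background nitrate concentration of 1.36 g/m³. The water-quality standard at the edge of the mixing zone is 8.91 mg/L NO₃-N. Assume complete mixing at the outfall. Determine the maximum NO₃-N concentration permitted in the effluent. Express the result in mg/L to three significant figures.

68.0 mg/L

11.7 ML/d = 0.1354 m³/s.
Mass balance: 8.91·1.195 = 0.1354·Cₑ + 1.06·1.36.
Cₑ = (10.65 − 1.442) / 0.1354 = 68.01 mg/L.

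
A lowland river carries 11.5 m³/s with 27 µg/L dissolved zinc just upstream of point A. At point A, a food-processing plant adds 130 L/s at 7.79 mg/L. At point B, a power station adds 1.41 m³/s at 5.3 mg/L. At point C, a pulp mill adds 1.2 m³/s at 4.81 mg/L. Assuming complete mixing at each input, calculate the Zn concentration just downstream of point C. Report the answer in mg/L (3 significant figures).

1.02 mg/L

27 µg/L = 0.027 mg/L.
130 L/s = 0.13 m³/s.
After input A: C = (11.5·0.027 + 0.13·7.79) / 11.63 = 0.1138 mg/L.
After input B: C = (11.63·0.1138 + 1.41·5.3) / 13.04 = 0.6746 mg/L.
After input C: C = (13.04·0.6746 + 1.2·4.81) / 14.24 = 1.023 mg/L.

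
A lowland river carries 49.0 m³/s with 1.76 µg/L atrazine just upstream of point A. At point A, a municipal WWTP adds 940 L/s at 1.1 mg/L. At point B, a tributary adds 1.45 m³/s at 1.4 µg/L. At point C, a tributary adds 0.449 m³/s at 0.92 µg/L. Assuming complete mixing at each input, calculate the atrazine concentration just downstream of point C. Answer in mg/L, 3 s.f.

0.0217 mg/L

1.76 µg/L = 0.00176 mg/L.
940 L/s = 0.94 m³/s.
After input A: C = (49·0.00176 + 0.94·1.1) / 49.94 = 0.02243 mg/L.
1.4 µg/L = 0.0014 mg/L.
After input B: C = (49.94·0.02243 + 1.45·0.0014) / 51.39 = 0.02184 mg/L.
0.92 µg/L = 0.00092 mg/L.
After input C: C = (51.39·0.02184 + 0.449·0.00092) / 51.84 = 0.02166 mg/L.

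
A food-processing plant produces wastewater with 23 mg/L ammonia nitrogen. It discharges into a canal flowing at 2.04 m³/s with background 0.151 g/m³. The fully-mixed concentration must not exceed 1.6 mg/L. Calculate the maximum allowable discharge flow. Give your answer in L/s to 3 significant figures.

138 L/s

Mass balance at complete mixing: C_std·(Q_w + Q_r) = Q_w·C_e + Q_r·C_b.
Rearranging, Q_w = Q_r·(C_std − C_b)/(C_e − C_std) = 2.04·(1.6 − 0.151) / (23 − 1.6) = 0.1381 m³/s.
= 138.1 L/s.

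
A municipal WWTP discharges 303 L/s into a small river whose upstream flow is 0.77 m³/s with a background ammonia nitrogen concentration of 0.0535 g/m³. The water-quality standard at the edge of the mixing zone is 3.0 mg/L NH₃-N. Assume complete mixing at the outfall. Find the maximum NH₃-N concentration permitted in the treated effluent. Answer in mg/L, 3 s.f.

303 L/s = 0.303 m³/s.
Mass balance: 3·1.073 = 0.303·Cₑ + 0.77·0.0535.
Cₑ = (3.219 − 0.0412) / 0.303 = 10.49 mg/L.

10.5 mg/L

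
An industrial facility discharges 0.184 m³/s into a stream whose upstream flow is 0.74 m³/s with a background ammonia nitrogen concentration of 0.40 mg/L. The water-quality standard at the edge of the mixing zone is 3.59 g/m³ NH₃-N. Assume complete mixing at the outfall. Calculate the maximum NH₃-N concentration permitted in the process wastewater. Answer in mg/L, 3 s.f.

16.4 mg/L

Mass balance: 3.59·0.924 = 0.184·Cₑ + 0.74·0.4.
Cₑ = (3.317 − 0.296) / 0.184 = 16.42 mg/L.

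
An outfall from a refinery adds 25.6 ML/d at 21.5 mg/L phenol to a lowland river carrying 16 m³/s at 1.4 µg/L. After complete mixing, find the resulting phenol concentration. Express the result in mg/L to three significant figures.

0.392 mg/L

25.6 ML/d = 0.2963 m³/s.
1.4 µg/L = 0.0014 mg/L.
By mass balance at complete mixing, C = (0.2963·21.5 + 16·0.0014) / (0.2963 + 16) = 6.393/16.3 = 0.3923 mg/L.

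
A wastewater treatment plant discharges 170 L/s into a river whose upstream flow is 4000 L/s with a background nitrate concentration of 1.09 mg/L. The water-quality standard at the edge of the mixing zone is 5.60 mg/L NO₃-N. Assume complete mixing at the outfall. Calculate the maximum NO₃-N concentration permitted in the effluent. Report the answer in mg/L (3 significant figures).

112 mg/L

170 L/s = 0.17 m³/s.
4000 L/s = 4 m³/s.
Mass balance: 5.6·4.17 = 0.17·Cₑ + 4·1.09.
Cₑ = (23.35 − 4.36) / 0.17 = 111.7 mg/L.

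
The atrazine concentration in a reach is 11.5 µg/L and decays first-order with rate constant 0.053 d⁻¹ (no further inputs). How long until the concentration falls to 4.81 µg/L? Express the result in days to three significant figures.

16.4 d

t = ln(C₀/C)/k = ln(11.5/4.81)/0.053 = 0.8716/0.053 = 16.45 d.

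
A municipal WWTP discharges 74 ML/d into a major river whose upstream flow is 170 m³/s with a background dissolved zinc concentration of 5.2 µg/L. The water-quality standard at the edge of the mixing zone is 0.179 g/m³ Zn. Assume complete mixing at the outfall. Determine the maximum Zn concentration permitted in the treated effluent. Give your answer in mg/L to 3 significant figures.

34.7 mg/L

74 ML/d = 0.8565 m³/s.
5.2 µg/L = 0.0052 mg/L.
Mass balance: 0.179·170.9 = 0.8565·Cₑ + 170·0.0052.
Cₑ = (30.58 − 0.884) / 0.8565 = 34.68 mg/L.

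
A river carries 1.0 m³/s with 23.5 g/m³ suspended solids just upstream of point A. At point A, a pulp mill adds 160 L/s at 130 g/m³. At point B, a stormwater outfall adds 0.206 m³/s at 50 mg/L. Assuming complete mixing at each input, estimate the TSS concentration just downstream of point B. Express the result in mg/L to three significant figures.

40.0 mg/L

160 L/s = 0.16 m³/s.
After input A: C = (1·23.5 + 0.16·130) / 1.16 = 38.19 mg/L.
After input B: C = (1.16·38.19 + 0.206·50) / 1.366 = 39.97 mg/L.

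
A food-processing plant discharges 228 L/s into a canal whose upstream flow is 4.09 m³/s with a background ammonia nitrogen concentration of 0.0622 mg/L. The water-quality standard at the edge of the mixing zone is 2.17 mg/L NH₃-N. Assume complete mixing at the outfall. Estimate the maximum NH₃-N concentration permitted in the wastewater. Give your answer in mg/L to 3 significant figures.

228 L/s = 0.228 m³/s.
Mass balance: 2.17·4.318 = 0.228·Cₑ + 4.09·0.0622.
Cₑ = (9.37 − 0.2544) / 0.228 = 39.98 mg/L.

40.0 mg/L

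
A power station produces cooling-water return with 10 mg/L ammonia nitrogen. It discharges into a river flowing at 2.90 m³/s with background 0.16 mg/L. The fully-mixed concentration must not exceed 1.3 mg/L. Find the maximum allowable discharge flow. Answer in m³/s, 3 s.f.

0.380 m³/s

Mass balance at complete mixing: C_std·(Q_w + Q_r) = Q_w·C_e + Q_r·C_b.
Rearranging, Q_w = Q_r·(C_std − C_b)/(C_e − C_std) = 2.90·(1.3 − 0.16) / (10 − 1.3) = 0.38 m³/s.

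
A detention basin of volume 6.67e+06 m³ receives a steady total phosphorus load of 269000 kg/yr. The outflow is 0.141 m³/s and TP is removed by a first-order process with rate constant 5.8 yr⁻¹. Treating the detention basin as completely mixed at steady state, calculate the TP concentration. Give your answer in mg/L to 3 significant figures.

6.24 mg/L

Outflow Q = 0.141 m³/s × 3.156e+07 s/yr = 4.45e+06 m³/yr.
Steady-state CSTR mass balance: W = Q·C + k·V·C, so C = W/(Q + kV).
Q + kV = 4.45e+06 + 5.8·6.67e+06 = 4.314e+07 m³/yr.
C = 269000/4.314e+07 = 0.006236 kg/m³ = 6.236 mg/L.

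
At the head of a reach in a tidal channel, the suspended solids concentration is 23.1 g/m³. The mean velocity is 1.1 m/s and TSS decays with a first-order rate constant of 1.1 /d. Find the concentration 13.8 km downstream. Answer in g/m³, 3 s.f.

Travel time t = 13.8 km / 1.1 m/s = 1.38e+04/1.1 = 1.255e+04 s = 0.1452 d.
First-order decay: C = 23.1·exp(−1.1·0.1452) = 23.1·0.8524 = 19.69 g/m³.

19.7 g/m³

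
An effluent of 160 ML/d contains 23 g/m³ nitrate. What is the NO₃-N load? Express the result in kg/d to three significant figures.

160 ML/d = 1.852 m³/s.
Mass flux = Q·C = 1.852 m³/s × 23 g/m³ = 42.59 g/s.
= 42.59 g/s × 86.4 = 3680 kg/d.

3680 kg/d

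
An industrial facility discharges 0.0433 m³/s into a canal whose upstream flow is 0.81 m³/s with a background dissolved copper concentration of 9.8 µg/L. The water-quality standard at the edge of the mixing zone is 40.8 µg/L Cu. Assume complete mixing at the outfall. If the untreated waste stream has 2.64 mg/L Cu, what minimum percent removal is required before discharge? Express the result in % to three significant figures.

76.5 %

9.8 µg/L = 0.0098 mg/L.
40.8 µg/L = 0.0408 mg/L.
Mass balance: 0.0408·0.8533 = 0.0433·Cₑ + 0.81·0.0098.
Cₑ = (0.03481 − 0.007938) / 0.0433 = 0.6207 mg/L.
Required removal = 1 − 0.6207/2.64 = 76.49 %.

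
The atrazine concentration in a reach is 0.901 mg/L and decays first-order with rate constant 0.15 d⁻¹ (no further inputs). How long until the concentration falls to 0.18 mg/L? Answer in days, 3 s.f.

10.7 d

t = ln(C₀/C)/k = ln(0.901/0.18)/0.15 = 1.611/0.15 = 10.74 d.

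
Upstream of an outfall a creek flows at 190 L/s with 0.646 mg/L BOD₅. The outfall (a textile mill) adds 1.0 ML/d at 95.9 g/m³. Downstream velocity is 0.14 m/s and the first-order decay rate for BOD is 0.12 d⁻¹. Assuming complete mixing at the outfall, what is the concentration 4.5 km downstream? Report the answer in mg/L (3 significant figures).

1.0 ML/d = 0.01157 m³/s.
190 L/s = 0.19 m³/s.
After complete mixing, C₀ = (0.01157·95.9 + 0.19·0.646) / 0.2016 = 6.115 mg/L.
Travel time t = 4500 m / 0.14 m/s = 3.214e+04 s = 0.372 d.
C = 6.115·exp(−0.12·0.372) = 6.115·0.9563 = 5.848 mg/L.

5.85 mg/L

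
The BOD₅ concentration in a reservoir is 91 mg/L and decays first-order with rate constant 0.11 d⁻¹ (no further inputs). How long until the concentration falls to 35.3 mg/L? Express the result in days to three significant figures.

8.61 d

t = ln(C₀/C)/k = ln(91/35.3)/0.11 = 0.947/0.11 = 8.609 d.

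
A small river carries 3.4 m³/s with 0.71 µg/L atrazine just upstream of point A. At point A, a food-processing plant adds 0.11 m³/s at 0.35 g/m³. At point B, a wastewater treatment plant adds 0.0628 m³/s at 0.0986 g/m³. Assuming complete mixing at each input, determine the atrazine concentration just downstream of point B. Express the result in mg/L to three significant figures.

0.0132 mg/L

0.71 µg/L = 0.00071 mg/L.
After input A: C = (3.4·0.00071 + 0.11·0.35) / 3.51 = 0.01166 mg/L.
After input B: C = (3.51·0.01166 + 0.0628·0.0986) / 3.573 = 0.01318 mg/L.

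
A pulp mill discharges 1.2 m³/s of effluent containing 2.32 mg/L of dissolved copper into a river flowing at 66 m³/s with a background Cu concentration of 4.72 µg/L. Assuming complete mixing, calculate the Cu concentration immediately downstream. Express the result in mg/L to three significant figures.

0.0461 mg/L

4.72 µg/L = 0.00472 mg/L.
Conservation of mass across the mixing zone: C = (1.2·2.32 + 66·0.00472) / (1.2 + 66) = 3.096/67.2 = 0.04606 mg/L.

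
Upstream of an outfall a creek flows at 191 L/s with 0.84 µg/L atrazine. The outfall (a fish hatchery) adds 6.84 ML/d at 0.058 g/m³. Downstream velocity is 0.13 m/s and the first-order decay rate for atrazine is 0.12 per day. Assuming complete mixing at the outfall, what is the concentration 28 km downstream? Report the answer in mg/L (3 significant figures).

6.84 ML/d = 0.07917 m³/s.
191 L/s = 0.191 m³/s.
0.84 µg/L = 0.00084 mg/L.
After complete mixing, C₀ = (0.07917·0.058 + 0.191·0.00084) / 0.2702 = 0.01759 mg/L.
Travel time t = 2.8e+04 m / 0.13 m/s = 2.154e+05 s = 2.493 d.
C = 0.01759·exp(−0.12·2.493) = 0.01759·0.7415 = 0.01304 mg/L.

0.0130 mg/L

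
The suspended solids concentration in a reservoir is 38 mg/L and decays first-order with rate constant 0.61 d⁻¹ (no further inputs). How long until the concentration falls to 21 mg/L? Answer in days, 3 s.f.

0.972 d

t = ln(C₀/C)/k = ln(38/21)/0.61 = 0.5931/0.61 = 0.9722 d.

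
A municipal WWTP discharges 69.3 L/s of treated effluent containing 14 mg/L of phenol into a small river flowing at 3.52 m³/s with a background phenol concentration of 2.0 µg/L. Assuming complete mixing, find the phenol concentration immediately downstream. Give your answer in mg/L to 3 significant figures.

0.272 mg/L

69.3 L/s = 0.0693 m³/s.
2.0 µg/L = 0.002 mg/L.
Conservation of mass across the mixing zone: C = (0.0693·14 + 3.52·0.002) / (0.0693 + 3.52) = 0.9772/3.589 = 0.2723 mg/L.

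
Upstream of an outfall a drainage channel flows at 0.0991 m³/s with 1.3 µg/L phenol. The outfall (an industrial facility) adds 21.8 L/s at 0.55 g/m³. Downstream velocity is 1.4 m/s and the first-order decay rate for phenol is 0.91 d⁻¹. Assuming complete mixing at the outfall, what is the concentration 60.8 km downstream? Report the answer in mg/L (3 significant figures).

21.8 L/s = 0.0218 m³/s.
1.3 µg/L = 0.0013 mg/L.
After complete mixing, C₀ = (0.0218·0.55 + 0.0991·0.0013) / 0.1209 = 0.1002 mg/L.
Travel time t = 6.08e+04 m / 1.4 m/s = 4.343e+04 s = 0.5026 d.
C = 0.1002·exp(−0.91·0.5026) = 0.1002·0.6329 = 0.06344 mg/L.

0.0634 mg/L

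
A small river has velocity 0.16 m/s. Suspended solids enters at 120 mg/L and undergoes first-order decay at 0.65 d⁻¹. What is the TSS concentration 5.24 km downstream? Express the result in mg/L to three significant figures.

93.8 mg/L

Travel time t = 5.24 km / 0.16 m/s = 5240/0.16 = 3.275e+04 s = 0.3791 d.
First-order decay: C = 120·exp(−0.65·0.3791) = 120·0.7816 = 93.79 mg/L.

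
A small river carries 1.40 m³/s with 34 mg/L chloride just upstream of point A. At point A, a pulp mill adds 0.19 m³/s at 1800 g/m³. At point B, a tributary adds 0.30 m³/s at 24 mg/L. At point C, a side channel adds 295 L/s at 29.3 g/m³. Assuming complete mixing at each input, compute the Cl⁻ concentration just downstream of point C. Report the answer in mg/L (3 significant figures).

After input A: C = (1.4·34 + 0.19·1800) / 1.59 = 245 mg/L.
After input B: C = (1.59·245 + 0.3·24) / 1.89 = 209.9 mg/L.
295 L/s = 0.295 m³/s.
After input C: C = (1.89·209.9 + 0.295·29.3) / 2.185 = 185.6 mg/L.

186 mg/L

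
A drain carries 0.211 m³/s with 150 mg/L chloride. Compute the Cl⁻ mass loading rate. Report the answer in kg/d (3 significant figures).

2730 kg/d

Mass flux = Q·C = 0.211 m³/s × 150 g/m³ = 31.65 g/s.
= 31.65 g/s × 86.4 = 2735 kg/d.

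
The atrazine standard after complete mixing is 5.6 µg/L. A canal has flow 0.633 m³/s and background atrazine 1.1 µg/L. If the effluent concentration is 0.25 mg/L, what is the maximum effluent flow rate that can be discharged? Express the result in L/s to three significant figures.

1.1 µg/L = 0.0011 mg/L.
5.6 µg/L = 0.0056 mg/L.
Mass balance at complete mixing: C_std·(Q_w + Q_r) = Q_w·C_e + Q_r·C_b.
Rearranging, Q_w = Q_r·(C_std − C_b)/(C_e − C_std) = 0.633·(0.0056 − 0.0011) / (0.25 − 0.0056) = 0.01166 m³/s.
= 11.66 L/s.

11.7 L/s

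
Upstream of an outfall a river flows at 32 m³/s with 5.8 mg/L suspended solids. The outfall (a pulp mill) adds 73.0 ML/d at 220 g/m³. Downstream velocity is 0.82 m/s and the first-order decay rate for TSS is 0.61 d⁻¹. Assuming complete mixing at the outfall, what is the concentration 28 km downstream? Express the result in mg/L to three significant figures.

8.89 mg/L

73.0 ML/d = 0.8449 m³/s.
After complete mixing, C₀ = (0.8449·220 + 32·5.8) / 32.84 = 11.31 mg/L.
Travel time t = 2.8e+04 m / 0.82 m/s = 3.415e+04 s = 0.3952 d.
C = 11.31·exp(−0.61·0.3952) = 11.31·0.7858 = 8.887 mg/L.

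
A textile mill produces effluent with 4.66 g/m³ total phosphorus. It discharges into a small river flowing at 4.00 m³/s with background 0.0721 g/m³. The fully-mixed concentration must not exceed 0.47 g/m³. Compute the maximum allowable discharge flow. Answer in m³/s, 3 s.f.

Mass balance at complete mixing: C_std·(Q_w + Q_r) = Q_w·C_e + Q_r·C_b.
Rearranging, Q_w = Q_r·(C_std − C_b)/(C_e − C_std) = 4.00·(0.47 − 0.0721) / (4.66 − 0.47) = 0.3799 m³/s.

0.380 m³/s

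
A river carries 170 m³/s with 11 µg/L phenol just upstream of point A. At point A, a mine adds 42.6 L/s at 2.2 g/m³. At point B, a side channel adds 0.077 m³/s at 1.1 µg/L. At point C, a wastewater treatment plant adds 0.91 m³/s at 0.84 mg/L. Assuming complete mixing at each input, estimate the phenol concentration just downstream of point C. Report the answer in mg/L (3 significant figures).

11 µg/L = 0.011 mg/L.
42.6 L/s = 0.0426 m³/s.
After input A: C = (170·0.011 + 0.0426·2.2) / 170 = 0.01155 mg/L.
1.1 µg/L = 0.0011 mg/L.
After input B: C = (170·0.01155 + 0.077·0.0011) / 170.1 = 0.01154 mg/L.
After input C: C = (170.1·0.01154 + 0.91·0.84) / 171 = 0.01595 mg/L.

0.0160 mg/L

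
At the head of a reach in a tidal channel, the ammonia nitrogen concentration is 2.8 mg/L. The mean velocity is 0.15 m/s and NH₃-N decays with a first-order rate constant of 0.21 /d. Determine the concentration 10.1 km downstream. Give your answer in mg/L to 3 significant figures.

2.38 mg/L

Travel time t = 10.1 km / 0.15 m/s = 1.01e+04/0.15 = 6.733e+04 s = 0.7793 d.
First-order decay: C = 2.8·exp(−0.21·0.7793) = 2.8·0.849 = 2.377 mg/L.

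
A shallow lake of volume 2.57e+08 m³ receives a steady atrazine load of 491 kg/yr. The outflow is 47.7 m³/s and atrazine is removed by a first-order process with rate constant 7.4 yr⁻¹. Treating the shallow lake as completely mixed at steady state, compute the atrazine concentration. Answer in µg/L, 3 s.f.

Outflow Q = 47.7 m³/s × 3.156e+07 s/yr = 1.505e+09 m³/yr.
Steady-state CSTR mass balance: W = Q·C + k·V·C, so C = W/(Q + kV).
Q + kV = 1.505e+09 + 7.4·2.57e+08 = 3.407e+09 m³/yr.
C = 491/3.407e+09 = 1.441e-07 kg/m³ = 0.0001441 mg/L = 0.1441 µg/L.

0.144 µg/L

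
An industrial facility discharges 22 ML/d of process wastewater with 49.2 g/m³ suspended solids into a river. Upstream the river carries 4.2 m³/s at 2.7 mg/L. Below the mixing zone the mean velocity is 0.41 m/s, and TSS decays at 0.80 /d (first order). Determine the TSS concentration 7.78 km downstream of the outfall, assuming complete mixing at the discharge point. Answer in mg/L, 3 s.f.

4.49 mg/L

22 ML/d = 0.2546 m³/s.
After complete mixing, C₀ = (0.2546·49.2 + 4.2·2.7) / 4.455 = 5.358 mg/L.
Travel time t = 7780 m / 0.41 m/s = 1.898e+04 s = 0.2196 d.
C = 5.358·exp(−0.80·0.2196) = 5.358·0.8389 = 4.495 mg/L.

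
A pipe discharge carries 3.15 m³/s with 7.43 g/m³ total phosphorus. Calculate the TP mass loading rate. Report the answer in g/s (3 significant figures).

23.4 g/s

Mass flux = Q·C = 3.15 m³/s × 7.43 g/m³ = 23.4 g/s.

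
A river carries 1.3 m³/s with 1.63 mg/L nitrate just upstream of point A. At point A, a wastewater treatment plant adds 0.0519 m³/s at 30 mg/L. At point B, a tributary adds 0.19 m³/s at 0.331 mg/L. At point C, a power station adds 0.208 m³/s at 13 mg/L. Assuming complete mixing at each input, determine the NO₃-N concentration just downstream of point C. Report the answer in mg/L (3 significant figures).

3.68 mg/L

After input A: C = (1.3·1.63 + 0.0519·30) / 1.352 = 2.719 mg/L.
After input B: C = (1.352·2.719 + 0.19·0.331) / 1.542 = 2.425 mg/L.
After input C: C = (1.542·2.425 + 0.208·13) / 1.75 = 3.682 mg/L.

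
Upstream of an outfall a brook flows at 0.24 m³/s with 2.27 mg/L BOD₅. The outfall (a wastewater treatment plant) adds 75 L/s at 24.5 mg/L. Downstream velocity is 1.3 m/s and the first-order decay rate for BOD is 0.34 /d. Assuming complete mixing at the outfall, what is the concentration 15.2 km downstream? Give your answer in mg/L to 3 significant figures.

7.22 mg/L

75 L/s = 0.075 m³/s.
After complete mixing, C₀ = (0.075·24.5 + 0.24·2.27) / 0.315 = 7.563 mg/L.
Travel time t = 1.52e+04 m / 1.3 m/s = 1.169e+04 s = 0.1353 d.
C = 7.563·exp(−0.34·0.1353) = 7.563·0.955 = 7.223 mg/L.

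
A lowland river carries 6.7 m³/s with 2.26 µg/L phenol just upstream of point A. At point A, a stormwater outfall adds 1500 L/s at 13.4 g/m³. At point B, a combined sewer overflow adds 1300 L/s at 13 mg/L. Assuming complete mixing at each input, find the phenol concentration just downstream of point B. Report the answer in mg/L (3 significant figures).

2.26 µg/L = 0.00226 mg/L.
1500 L/s = 1.5 m³/s.
After input A: C = (6.7·0.00226 + 1.5·13.4) / 8.2 = 2.453 mg/L.
1300 L/s = 1.3 m³/s.
After input B: C = (8.2·2.453 + 1.3·13) / 9.5 = 3.896 mg/L.

3.90 mg/L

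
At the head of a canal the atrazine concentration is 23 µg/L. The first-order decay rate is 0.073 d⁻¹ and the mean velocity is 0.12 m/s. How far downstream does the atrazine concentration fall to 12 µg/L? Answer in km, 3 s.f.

From C = C₀·e^(−kt), t = ln(C₀/C)/k = ln(23/12)/0.073 = 0.6506/0.073 = 8.912 d.
Distance = v·t = 0.12 m/s × 7.7e+05 s = 9.24e+04 m = 92.4 km.

92.4 km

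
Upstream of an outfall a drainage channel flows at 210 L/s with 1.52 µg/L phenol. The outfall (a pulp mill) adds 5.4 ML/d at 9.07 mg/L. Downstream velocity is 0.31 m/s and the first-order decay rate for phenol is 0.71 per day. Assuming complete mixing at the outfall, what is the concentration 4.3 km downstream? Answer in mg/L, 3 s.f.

5.4 ML/d = 0.0625 m³/s.
210 L/s = 0.21 m³/s.
1.52 µg/L = 0.00152 mg/L.
After complete mixing, C₀ = (0.0625·9.07 + 0.21·0.00152) / 0.2725 = 2.081 mg/L.
Travel time t = 4300 m / 0.31 m/s = 1.387e+04 s = 0.1605 d.
C = 2.081·exp(−0.71·0.1605) = 2.081·0.8923 = 1.857 mg/L.

1.86 mg/L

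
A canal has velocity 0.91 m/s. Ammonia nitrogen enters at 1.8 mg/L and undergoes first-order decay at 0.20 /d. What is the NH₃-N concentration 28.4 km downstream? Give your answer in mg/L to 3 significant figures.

1.67 mg/L

Travel time t = 28.4 km / 0.91 m/s = 2.84e+04/0.91 = 3.121e+04 s = 0.3612 d.
First-order decay: C = 1.8·exp(−0.20·0.3612) = 1.8·0.9303 = 1.675 mg/L.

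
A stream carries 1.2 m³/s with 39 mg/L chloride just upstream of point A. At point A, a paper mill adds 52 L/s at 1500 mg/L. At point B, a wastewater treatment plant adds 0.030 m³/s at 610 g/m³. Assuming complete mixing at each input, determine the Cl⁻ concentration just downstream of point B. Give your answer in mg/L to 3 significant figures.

112 mg/L

52 L/s = 0.052 m³/s.
After input A: C = (1.2·39 + 0.052·1500) / 1.252 = 99.68 mg/L.
After input B: C = (1.252·99.68 + 0.03·610) / 1.282 = 111.6 mg/L.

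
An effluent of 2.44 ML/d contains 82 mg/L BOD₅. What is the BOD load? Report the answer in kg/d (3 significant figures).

200 kg/d

2.44 ML/d = 0.02824 m³/s.
Mass flux = Q·C = 0.02824 m³/s × 82 g/m³ = 2.316 g/s.
= 2.316 g/s × 86.4 = 200.1 kg/d.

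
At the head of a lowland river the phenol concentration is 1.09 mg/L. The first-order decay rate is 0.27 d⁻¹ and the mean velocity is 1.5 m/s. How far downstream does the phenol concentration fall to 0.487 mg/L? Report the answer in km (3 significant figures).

387 km

From C = C₀·e^(−kt), t = ln(C₀/C)/k = ln(1.09/0.487)/0.27 = 0.8057/0.27 = 2.984 d.
Distance = v·t = 1.5 m/s × 2.578e+05 s = 3.867e+05 m = 386.7 km.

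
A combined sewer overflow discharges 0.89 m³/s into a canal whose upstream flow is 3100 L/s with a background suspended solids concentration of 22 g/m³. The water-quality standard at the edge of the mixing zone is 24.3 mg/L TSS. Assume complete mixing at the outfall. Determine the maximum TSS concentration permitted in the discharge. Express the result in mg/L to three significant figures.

3100 L/s = 3.1 m³/s.
Mass balance: 24.3·3.99 = 0.89·Cₑ + 3.1·22.
Cₑ = (96.96 − 68.2) / 0.89 = 32.31 mg/L.

32.3 mg/L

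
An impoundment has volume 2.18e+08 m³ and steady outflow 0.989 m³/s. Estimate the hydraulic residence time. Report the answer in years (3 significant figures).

Q = 0.989 m³/s × 3.156e+07 s/yr = 3.121e+07 m³/yr.
Hydraulic residence time τ = V/Q = 2.18e+08/3.121e+07 = 6.985 yr.

6.98 yr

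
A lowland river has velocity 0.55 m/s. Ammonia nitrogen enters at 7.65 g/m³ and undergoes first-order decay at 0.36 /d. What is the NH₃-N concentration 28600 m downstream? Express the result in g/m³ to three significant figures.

6.16 g/m³

Travel time t = 28600 m / 0.55 m/s = 2.86e+04/0.55 = 5.2e+04 s = 0.6019 d.
First-order decay: C = 7.65·exp(−0.36·0.6019) = 7.65·0.8052 = 6.16 g/m³.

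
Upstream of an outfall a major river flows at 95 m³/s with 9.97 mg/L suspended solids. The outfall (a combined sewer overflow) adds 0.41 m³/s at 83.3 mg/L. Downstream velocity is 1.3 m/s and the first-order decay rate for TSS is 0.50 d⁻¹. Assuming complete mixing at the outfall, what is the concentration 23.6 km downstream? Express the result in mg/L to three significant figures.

9.26 mg/L

After complete mixing, C₀ = (0.41·83.3 + 95·9.97) / 95.41 = 10.29 mg/L.
Travel time t = 2.36e+04 m / 1.3 m/s = 1.815e+04 s = 0.2101 d.
C = 10.29·exp(−0.50·0.2101) = 10.29·0.9003 = 9.259 mg/L.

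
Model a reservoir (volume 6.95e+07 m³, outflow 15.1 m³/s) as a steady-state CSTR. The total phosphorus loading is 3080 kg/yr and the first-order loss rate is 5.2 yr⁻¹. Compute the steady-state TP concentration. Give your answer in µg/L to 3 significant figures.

Outflow Q = 15.1 m³/s × 3.156e+07 s/yr = 4.765e+08 m³/yr.
Steady-state CSTR mass balance: W = Q·C + k·V·C, so C = W/(Q + kV).
Q + kV = 4.765e+08 + 5.2·6.95e+07 = 8.379e+08 m³/yr.
C = 3080/8.379e+08 = 3.676e-06 kg/m³ = 0.003676 mg/L = 3.676 µg/L.

3.68 µg/L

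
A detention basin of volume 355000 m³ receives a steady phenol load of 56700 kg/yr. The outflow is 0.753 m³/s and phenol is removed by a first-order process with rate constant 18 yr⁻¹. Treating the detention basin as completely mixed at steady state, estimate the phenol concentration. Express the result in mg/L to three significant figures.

Outflow Q = 0.753 m³/s × 3.156e+07 s/yr = 2.376e+07 m³/yr.
Steady-state CSTR mass balance: W = Q·C + k·V·C, so C = W/(Q + kV).
Q + kV = 2.376e+07 + 18·355000 = 3.015e+07 m³/yr.
C = 56700/3.015e+07 = 0.00188 kg/m³ = 1.88 mg/L.

1.88 mg/L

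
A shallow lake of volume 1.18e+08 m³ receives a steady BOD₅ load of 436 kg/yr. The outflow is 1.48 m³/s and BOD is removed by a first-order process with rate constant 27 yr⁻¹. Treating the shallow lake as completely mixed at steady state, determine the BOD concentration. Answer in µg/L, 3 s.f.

0.135 µg/L

Outflow Q = 1.48 m³/s × 3.156e+07 s/yr = 4.671e+07 m³/yr.
Steady-state CSTR mass balance: W = Q·C + k·V·C, so C = W/(Q + kV).
Q + kV = 4.671e+07 + 27·1.18e+08 = 3.233e+09 m³/yr.
C = 436/3.233e+09 = 1.349e-07 kg/m³ = 0.0001349 mg/L = 0.1349 µg/L.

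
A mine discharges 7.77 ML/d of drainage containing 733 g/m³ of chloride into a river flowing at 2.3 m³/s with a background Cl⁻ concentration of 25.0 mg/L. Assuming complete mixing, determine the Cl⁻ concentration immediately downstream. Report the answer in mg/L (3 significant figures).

7.77 ML/d = 0.08993 m³/s.
Flow-weighted mixing gives C = (0.08993·733 + 2.3·25) / (0.08993 + 2.3) = 123.4/2.39 = 51.64 mg/L.

51.6 mg/L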